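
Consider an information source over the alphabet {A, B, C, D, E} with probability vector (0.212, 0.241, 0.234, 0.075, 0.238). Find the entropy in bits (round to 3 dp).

2.233 bits

H = −Σ pᵢ log₂ pᵢ.
−0.212·log₂(0.212) = 0.4744
−0.241·log₂(0.241) = 0.4947
−0.234·log₂(0.234) = 0.4903
−0.075·log₂(0.075) = 0.2803
−0.238·log₂(0.238) = 0.4929
Sum ≈ 2.2327 → 2.233 bits.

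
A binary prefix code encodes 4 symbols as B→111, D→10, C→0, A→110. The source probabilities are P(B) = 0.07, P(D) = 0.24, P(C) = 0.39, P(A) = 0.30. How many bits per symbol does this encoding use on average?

L̄ = Σ pᵢ·ℓᵢ = 0.07·3 + 0.24·2 + 0.39·1 + 0.30·3 = 1.98 bits/symbol.

1.98 bits/symbol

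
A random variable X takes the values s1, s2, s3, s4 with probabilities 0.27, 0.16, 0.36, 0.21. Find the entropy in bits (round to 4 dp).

1.9365 bits

H = −Σ pᵢ log₂ pᵢ.
−0.27·log₂(0.27) = 0.5100
−0.16·log₂(0.16) = 0.4230
−0.36·log₂(0.36) = 0.5306
−0.21·log₂(0.21) = 0.4728
Sum ≈ 1.9365 → 1.9365 bits.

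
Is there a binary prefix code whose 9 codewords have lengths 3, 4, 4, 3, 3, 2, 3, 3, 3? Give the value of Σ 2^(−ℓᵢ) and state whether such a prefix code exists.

With common denominator 2^4 = 16: Σ 2^(−ℓᵢ) = 2/16 + 1/16 + 1/16 + 2/16 + 2/16 + 4/16 + 2/16 + 2/16 + 2/16 = 18/16 = 1.125.
Kraft's inequality requires Σ ≤ 1; here Σ = 1.125 > 1, so no such prefix code exists.

1.125; no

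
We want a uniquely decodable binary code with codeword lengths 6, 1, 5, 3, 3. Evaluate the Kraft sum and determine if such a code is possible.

With common denominator 2^6 = 64: Σ 2^(−ℓᵢ) = 1/64 + 32/64 + 2/64 + 8/64 + 8/64 = 51/64 = 0.796875.
Kraft's inequality requires Σ ≤ 1; here Σ = 0.796875 ≤ 1, so such a prefix code exists.

0.796875; yes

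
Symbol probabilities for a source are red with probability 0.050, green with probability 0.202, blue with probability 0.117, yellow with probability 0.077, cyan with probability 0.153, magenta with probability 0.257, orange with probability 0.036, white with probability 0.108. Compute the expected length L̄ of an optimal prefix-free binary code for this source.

Repeatedly combine the two least-probable nodes; the expected code length is the sum of the merged weights.
merge 9/250 + 1/20 → 43/500
merge 77/1000 + 43/500 → 163/1000
merge 27/250 + 117/1000 → 9/40
merge 153/1000 + 163/1000 → 79/250
merge 101/500 + 9/40 → 427/1000
merge 257/1000 + 79/250 → 573/1000
merge 427/1000 + 573/1000 → 1
L = 43/500 + 163/1000 + 9/40 + 79/250 + 427/1000 + 573/1000 + 1 = 279/100 = 2.79 bits/symbol.

2.79 bits/symbol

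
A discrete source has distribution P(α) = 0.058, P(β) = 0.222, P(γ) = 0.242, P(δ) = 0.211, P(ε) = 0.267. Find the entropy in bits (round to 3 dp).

2.198 bits

H = −Σ pᵢ log₂ pᵢ.
−0.058·log₂(0.058) = 0.2383
−0.222·log₂(0.222) = 0.4820
−0.242·log₂(0.242) = 0.4954
−0.211·log₂(0.211) = 0.4736
−0.267·log₂(0.267) = 0.5087
Sum ≈ 2.1979 → 2.198 bits.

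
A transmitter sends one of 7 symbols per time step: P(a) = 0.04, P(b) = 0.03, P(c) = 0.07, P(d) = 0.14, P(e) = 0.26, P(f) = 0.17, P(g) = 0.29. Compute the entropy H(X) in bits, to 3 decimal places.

H = −Σ pᵢ log₂ pᵢ.
−0.04·log₂(0.04) = 0.1858
−0.03·log₂(0.03) = 0.1518
−0.07·log₂(0.07) = 0.2686
−0.14·log₂(0.14) = 0.3971
−0.26·log₂(0.26) = 0.5053
−0.17·log₂(0.17) = 0.4346
−0.29·log₂(0.29) = 0.5179
Sum ≈ 2.4610 → 2.461 bits.

2.461 bits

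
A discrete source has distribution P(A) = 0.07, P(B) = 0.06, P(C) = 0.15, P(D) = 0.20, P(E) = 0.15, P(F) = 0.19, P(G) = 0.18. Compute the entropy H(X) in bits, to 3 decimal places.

2.698 bits

H = −Σ pᵢ log₂ pᵢ.
−0.07·log₂(0.07) = 0.2686
−0.06·log₂(0.06) = 0.2435
−0.15·log₂(0.15) = 0.4105
−0.20·log₂(0.20) = 0.4644
−0.15·log₂(0.15) = 0.4105
−0.19·log₂(0.19) = 0.4552
−0.18·log₂(0.18) = 0.4453
Sum ≈ 2.6981 → 2.698 bits.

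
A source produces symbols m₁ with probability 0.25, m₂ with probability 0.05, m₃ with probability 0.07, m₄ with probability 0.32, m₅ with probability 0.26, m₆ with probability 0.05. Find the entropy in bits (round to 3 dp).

2.232 bits

H = −Σ pᵢ log₂ pᵢ.
−0.25·log₂(0.25) = 0.5000
−0.05·log₂(0.05) = 0.2161
−0.07·log₂(0.07) = 0.2686
−0.32·log₂(0.32) = 0.5260
−0.26·log₂(0.26) = 0.5053
−0.05·log₂(0.05) = 0.2161
Sum ≈ 2.2321 → 2.232 bits.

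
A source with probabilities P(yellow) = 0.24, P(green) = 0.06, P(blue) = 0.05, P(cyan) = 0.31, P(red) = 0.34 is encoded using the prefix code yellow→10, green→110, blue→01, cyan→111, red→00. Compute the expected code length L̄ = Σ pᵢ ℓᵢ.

2.37 bits/symbol

L̄ = Σ pᵢ·ℓᵢ = 0.24·2 + 0.06·3 + 0.05·2 + 0.31·3 + 0.34·2 = 2.37 bits/symbol.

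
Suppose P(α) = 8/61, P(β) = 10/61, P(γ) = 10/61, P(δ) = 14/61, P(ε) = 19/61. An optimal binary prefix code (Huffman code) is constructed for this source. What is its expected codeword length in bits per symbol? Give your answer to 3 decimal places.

Repeatedly combine the two least-probable nodes; the expected code length is the sum of the merged weights.
merge 8/61 + 10/61 → 18/61
merge 10/61 + 14/61 → 24/61
merge 18/61 + 19/61 → 37/61
merge 24/61 + 37/61 → 1
L = 18/61 + 24/61 + 37/61 + 1 = 140/61 ≈ 2.295 bits/symbol.

2.295 bits/symbol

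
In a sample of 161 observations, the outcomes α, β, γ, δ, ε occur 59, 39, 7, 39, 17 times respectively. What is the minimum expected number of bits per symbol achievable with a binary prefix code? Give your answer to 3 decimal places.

2.149 bits/symbol

Probabilities are the counts divided by 161.
Repeatedly combine the two least-probable nodes; the expected code length is the sum of the merged weights.
merge 1/23 + 17/161 → 24/161
merge 24/161 + 39/161 → 9/23
merge 39/161 + 59/161 → 14/23
merge 9/23 + 14/23 → 1
L = 24/161 + 9/23 + 14/23 + 1 = 346/161 ≈ 2.149 bits/symbol.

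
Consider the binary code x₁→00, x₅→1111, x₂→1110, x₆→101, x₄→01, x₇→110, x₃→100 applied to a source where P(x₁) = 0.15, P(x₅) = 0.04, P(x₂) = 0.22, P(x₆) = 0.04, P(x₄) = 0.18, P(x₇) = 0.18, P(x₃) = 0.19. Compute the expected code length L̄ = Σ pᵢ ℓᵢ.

2.93 bits/symbol

L̄ = Σ pᵢ·ℓᵢ = 0.15·2 + 0.04·4 + 0.22·4 + 0.04·3 + 0.18·2 + 0.18·3 + 0.19·3 = 2.93 bits/symbol.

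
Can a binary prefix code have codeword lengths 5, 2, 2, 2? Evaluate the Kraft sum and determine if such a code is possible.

With common denominator 2^5 = 32: Σ 2^(−ℓᵢ) = 1/32 + 8/32 + 8/32 + 8/32 = 25/32 = 0.78125.
Kraft's inequality requires Σ ≤ 1; here Σ = 0.78125 ≤ 1, so such a prefix code exists.

0.78125; yes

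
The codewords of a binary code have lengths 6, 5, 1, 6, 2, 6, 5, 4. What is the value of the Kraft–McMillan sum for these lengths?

0.921875

With common denominator 2^6 = 64: Σ 2^(−ℓᵢ) = 1/64 + 2/64 + 32/64 + 1/64 + 16/64 + 1/64 + 2/64 + 4/64 = 59/64 = 0.921875.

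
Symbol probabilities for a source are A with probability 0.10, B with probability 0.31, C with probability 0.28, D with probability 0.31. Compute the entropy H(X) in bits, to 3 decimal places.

1.894 bits

H = −Σ pᵢ log₂ pᵢ.
−0.10·log₂(0.10) = 0.3322
−0.31·log₂(0.31) = 0.5238
−0.28·log₂(0.28) = 0.5142
−0.31·log₂(0.31) = 0.5238
Sum ≈ 1.8940 → 1.894 bits.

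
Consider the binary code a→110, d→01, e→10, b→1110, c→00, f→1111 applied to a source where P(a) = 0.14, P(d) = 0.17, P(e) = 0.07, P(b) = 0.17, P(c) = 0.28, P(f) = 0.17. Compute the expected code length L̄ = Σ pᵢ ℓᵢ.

L̄ = Σ pᵢ·ℓᵢ = 0.14·3 + 0.17·2 + 0.07·2 + 0.17·4 + 0.28·2 + 0.17·4 = 2.82 bits/symbol.

2.82 bits/symbol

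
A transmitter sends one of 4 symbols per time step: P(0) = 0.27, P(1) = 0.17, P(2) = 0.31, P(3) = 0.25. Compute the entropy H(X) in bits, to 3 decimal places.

H = −Σ pᵢ log₂ pᵢ.
−0.27·log₂(0.27) = 0.5100
−0.17·log₂(0.17) = 0.4346
−0.31·log₂(0.31) = 0.5238
−0.25·log₂(0.25) = 0.5000
Sum ≈ 1.9684 → 1.968 bits.

1.968 bits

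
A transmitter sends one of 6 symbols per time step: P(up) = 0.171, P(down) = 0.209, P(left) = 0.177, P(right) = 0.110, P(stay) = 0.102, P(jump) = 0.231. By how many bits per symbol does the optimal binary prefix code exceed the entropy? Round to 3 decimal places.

Entropy H = −Σ p log₂ p ≈ 2.5244 bits.
Huffman merges: 51/500+11/100→53/250; 171/1000+177/1000→87/250; 209/1000+53/250→421/1000; 231/1000+87/250→579/1000; 421/1000+579/1000→1. L = 64/25 ≈ 2.5600.
L − H = 2.5600 − 2.5244 = 0.036 bits.

0.036 bits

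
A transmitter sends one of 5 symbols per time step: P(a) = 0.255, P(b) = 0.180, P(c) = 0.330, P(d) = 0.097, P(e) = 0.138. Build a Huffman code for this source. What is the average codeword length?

2.235 bits/symbol

Repeatedly combine the two least-probable nodes; the expected code length is the sum of the merged weights.
merge 97/1000 + 69/500 → 47/200
merge 9/50 + 47/200 → 83/200
merge 51/200 + 33/100 → 117/200
merge 83/200 + 117/200 → 1
L = 47/200 + 83/200 + 117/200 + 1 = 447/200 = 2.235 bits/symbol.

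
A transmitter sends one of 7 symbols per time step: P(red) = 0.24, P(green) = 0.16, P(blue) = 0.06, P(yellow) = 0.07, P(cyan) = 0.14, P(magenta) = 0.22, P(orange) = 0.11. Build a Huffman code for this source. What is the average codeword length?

2.67 bits/symbol

Repeatedly combine the two least-probable nodes; the expected code length is the sum of the merged weights.
merge 3/50 + 7/100 → 13/100
merge 11/100 + 13/100 → 6/25
merge 7/50 + 4/25 → 3/10
merge 11/50 + 6/25 → 23/50
merge 6/25 + 3/10 → 27/50
merge 23/50 + 27/50 → 1
L = 13/100 + 6/25 + 3/10 + 23/50 + 27/50 + 1 = 267/100 = 2.67 bits/symbol.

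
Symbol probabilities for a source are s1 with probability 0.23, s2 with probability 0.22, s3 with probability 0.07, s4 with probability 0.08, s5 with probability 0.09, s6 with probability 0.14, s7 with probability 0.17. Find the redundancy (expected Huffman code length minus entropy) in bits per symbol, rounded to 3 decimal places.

Entropy H = −Σ p log₂ p ≈ 2.6727 bits.
Huffman merges: 7/100+2/25→3/20; 9/100+7/50→23/100; 3/20+17/100→8/25; 11/50+23/100→9/20; 23/100+8/25→11/20; 9/20+11/20→1. L = 27/10 ≈ 2.7000.
L − H = 2.7000 − 2.6727 = 0.027 bits.

0.027 bits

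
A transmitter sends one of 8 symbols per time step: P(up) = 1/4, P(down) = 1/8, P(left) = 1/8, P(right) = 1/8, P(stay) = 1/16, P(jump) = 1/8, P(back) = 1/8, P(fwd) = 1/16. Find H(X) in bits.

Each probability is a power of 1/2, so log₂(1/p) is an integer.
H = Σ p·log₂(1/p) = 1/4·2 + 1/8·3 + 1/8·3 + 1/8·3 + 1/16·4 + 1/8·3 + 1/8·3 + 1/16·4 = 2.875 bits.

2.875 bits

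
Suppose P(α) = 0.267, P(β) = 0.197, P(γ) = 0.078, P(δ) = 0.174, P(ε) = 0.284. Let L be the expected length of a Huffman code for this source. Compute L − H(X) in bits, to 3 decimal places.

0.040 bits

Entropy H = −Σ p log₂ p ≈ 2.2122 bits.
Huffman merges: 39/500+87/500→63/250; 197/1000+63/250→449/1000; 267/1000+71/250→551/1000; 449/1000+551/1000→1. L = 563/250 ≈ 2.2520.
L − H = 2.2520 − 2.2122 = 0.040 bits.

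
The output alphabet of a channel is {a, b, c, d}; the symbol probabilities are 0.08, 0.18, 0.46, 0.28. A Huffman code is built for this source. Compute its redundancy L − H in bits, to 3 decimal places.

0.034 bits

Entropy H = −Σ p log₂ p ≈ 1.7664 bits.
Huffman merges: 2/25+9/50→13/50; 13/50+7/25→27/50; 23/50+27/50→1. L = 9/5 ≈ 1.8000.
L − H = 1.8000 − 1.7664 = 0.034 bits.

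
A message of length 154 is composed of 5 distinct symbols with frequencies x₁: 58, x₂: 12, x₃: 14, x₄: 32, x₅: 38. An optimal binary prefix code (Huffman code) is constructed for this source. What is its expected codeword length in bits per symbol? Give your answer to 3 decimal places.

Probabilities are the counts divided by 154.
Repeatedly combine the two least-probable nodes; the expected code length is the sum of the merged weights.
merge 6/77 + 1/11 → 13/77
merge 13/77 + 16/77 → 29/77
merge 19/77 + 29/77 → 48/77
merge 29/77 + 48/77 → 1
L = 13/77 + 29/77 + 48/77 + 1 = 167/77 ≈ 2.169 bits/symbol.

2.169 bits/symbol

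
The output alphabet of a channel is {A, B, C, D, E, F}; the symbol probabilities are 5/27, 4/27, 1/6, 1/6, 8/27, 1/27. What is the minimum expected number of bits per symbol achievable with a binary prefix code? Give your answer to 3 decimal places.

2.519 bits/symbol

Repeatedly combine the two least-probable nodes; the expected code length is the sum of the merged weights.
merge 1/27 + 4/27 → 5/27
merge 1/6 + 1/6 → 1/3
merge 5/27 + 5/27 → 10/27
merge 8/27 + 1/3 → 17/27
merge 10/27 + 17/27 → 1
L = 5/27 + 1/3 + 10/27 + 17/27 + 1 = 68/27 ≈ 2.519 bits/symbol.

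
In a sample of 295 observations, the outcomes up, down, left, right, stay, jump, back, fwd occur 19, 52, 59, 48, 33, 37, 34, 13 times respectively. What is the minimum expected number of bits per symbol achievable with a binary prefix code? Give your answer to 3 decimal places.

2.908 bits/symbol

Probabilities are the counts divided by 295.
Repeatedly combine the two least-probable nodes; the expected code length is the sum of the merged weights.
merge 13/295 + 19/295 → 32/295
merge 32/295 + 33/295 → 13/59
merge 34/295 + 37/295 → 71/295
merge 48/295 + 52/295 → 20/59
merge 1/5 + 13/59 → 124/295
merge 71/295 + 20/59 → 171/295
merge 124/295 + 171/295 → 1
L = 32/295 + 13/59 + 71/295 + 20/59 + 124/295 + 171/295 + 1 = 858/295 ≈ 2.908 bits/symbol.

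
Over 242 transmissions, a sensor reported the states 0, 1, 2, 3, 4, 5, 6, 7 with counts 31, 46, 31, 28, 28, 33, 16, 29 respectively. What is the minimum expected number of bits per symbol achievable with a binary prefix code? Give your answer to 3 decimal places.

Probabilities are the counts divided by 242.
Repeatedly combine the two least-probable nodes; the expected code length is the sum of the merged weights.
merge 8/121 + 14/121 → 2/11
merge 14/121 + 29/242 → 57/242
merge 31/242 + 31/242 → 31/121
merge 3/22 + 2/11 → 7/22
merge 23/121 + 57/242 → 103/242
merge 31/121 + 7/22 → 139/242
merge 103/242 + 139/242 → 1
L = 2/11 + 57/242 + 31/121 + 7/22 + 103/242 + 139/242 + 1 = 362/121 ≈ 2.992 bits/symbol.

2.992 bits/symbol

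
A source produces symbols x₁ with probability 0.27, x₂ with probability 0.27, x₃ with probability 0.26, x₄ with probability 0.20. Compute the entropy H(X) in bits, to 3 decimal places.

1.990 bits

H = −Σ pᵢ log₂ pᵢ.
−0.27·log₂(0.27) = 0.5100
−0.27·log₂(0.27) = 0.5100
−0.26·log₂(0.26) = 0.5053
−0.20·log₂(0.20) = 0.4644
Sum ≈ 1.9897 → 1.990 bits.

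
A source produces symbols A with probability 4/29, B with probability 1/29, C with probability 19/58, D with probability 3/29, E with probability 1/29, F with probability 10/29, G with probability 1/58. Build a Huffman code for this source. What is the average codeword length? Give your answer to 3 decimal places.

Repeatedly combine the two least-probable nodes; the expected code length is the sum of the merged weights.
merge 1/58 + 1/29 → 3/58
merge 1/29 + 3/58 → 5/58
merge 5/58 + 3/29 → 11/58
merge 4/29 + 11/58 → 19/58
merge 19/58 + 19/58 → 19/29
merge 10/29 + 19/29 → 1
L = 3/58 + 5/58 + 11/58 + 19/58 + 19/29 + 1 = 67/29 ≈ 2.310 bits/symbol.

2.310 bits/symbol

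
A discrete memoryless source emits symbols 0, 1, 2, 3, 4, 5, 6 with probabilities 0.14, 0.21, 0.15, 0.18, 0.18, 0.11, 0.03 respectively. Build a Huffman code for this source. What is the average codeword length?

Repeatedly combine the two least-probable nodes; the expected code length is the sum of the merged weights.
merge 3/100 + 11/100 → 7/50
merge 7/50 + 7/50 → 7/25
merge 3/20 + 9/50 → 33/100
merge 9/50 + 21/100 → 39/100
merge 7/25 + 33/100 → 61/100
merge 39/100 + 61/100 → 1
L = 7/50 + 7/25 + 33/100 + 39/100 + 61/100 + 1 = 11/4 = 2.75 bits/symbol.

2.75 bits/symbol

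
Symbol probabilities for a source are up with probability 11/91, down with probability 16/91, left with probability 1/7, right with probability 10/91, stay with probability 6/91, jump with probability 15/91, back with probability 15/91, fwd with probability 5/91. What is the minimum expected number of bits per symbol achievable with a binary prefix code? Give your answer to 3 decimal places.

Repeatedly combine the two least-probable nodes; the expected code length is the sum of the merged weights.
merge 5/91 + 6/91 → 11/91
merge 10/91 + 11/91 → 3/13
merge 11/91 + 1/7 → 24/91
merge 15/91 + 15/91 → 30/91
merge 16/91 + 3/13 → 37/91
merge 24/91 + 30/91 → 54/91
merge 37/91 + 54/91 → 1
L = 11/91 + 3/13 + 24/91 + 30/91 + 37/91 + 54/91 + 1 = 268/91 ≈ 2.945 bits/symbol.

2.945 bits/symbol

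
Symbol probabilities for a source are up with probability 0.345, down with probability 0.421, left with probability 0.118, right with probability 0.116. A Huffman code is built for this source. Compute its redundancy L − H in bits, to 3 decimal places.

0.034 bits

Entropy H = −Σ p log₂ p ≈ 1.7795 bits.
Huffman merges: 29/250+59/500→117/500; 117/500+69/200→579/1000; 421/1000+579/1000→1. L = 1813/1000 ≈ 1.8130.
L − H = 1.8130 − 1.7795 = 0.034 bits.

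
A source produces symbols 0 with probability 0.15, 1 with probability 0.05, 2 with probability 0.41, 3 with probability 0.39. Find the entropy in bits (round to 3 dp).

H = −Σ pᵢ log₂ pᵢ.
−0.15·log₂(0.15) = 0.4105
−0.05·log₂(0.05) = 0.2161
−0.41·log₂(0.41) = 0.5274
−0.39·log₂(0.39) = 0.5298
Sum ≈ 1.6838 → 1.684 bits.

1.684 bits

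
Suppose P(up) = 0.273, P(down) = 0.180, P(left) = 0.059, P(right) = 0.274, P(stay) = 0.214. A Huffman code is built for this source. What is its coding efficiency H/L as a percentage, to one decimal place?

97.6%

Entropy H = −Σ p log₂ p ≈ 2.1853 bits.
Huffman merges: 59/1000+9/50→239/1000; 107/500+239/1000→453/1000; 273/1000+137/500→547/1000; 453/1000+547/1000→1. L = 2239/1000 ≈ 2.2390.
Efficiency = H/L = 2.1853/2.2390 = 97.6%.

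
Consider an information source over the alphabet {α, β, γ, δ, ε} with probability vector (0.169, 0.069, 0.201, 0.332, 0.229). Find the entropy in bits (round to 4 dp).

2.1800 bits

H = −Σ pᵢ log₂ pᵢ.
−0.169·log₂(0.169) = 0.4335
−0.069·log₂(0.069) = 0.2662
−0.201·log₂(0.201) = 0.4653
−0.332·log₂(0.332) = 0.5281
−0.229·log₂(0.229) = 0.4870
Sum ≈ 2.1800 → 2.1800 bits.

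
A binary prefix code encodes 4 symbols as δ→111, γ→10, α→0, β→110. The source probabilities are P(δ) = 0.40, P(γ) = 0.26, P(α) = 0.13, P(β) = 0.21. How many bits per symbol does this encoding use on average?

2.48 bits/symbol

L̄ = Σ pᵢ·ℓᵢ = 0.40·3 + 0.26·2 + 0.13·1 + 0.21·3 = 2.48 bits/symbol.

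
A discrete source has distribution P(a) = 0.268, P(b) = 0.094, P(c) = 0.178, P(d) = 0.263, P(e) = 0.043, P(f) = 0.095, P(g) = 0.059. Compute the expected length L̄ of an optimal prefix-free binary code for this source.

Repeatedly combine the two least-probable nodes; the expected code length is the sum of the merged weights.
merge 43/1000 + 59/1000 → 51/500
merge 47/500 + 19/200 → 189/1000
merge 51/500 + 89/500 → 7/25
merge 189/1000 + 263/1000 → 113/250
merge 67/250 + 7/25 → 137/250
merge 113/250 + 137/250 → 1
L = 51/500 + 189/1000 + 7/25 + 113/250 + 137/250 + 1 = 2571/1000 = 2.571 bits/symbol.

2.571 bits/symbol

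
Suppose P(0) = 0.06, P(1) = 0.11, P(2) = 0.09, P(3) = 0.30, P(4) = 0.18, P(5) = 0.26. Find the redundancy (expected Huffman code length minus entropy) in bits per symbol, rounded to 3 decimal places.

0.032 bits

Entropy H = −Σ p log₂ p ≈ 2.3782 bits.
Huffman merges: 3/50+9/100→3/20; 11/100+3/20→13/50; 9/50+13/50→11/25; 13/50+3/10→14/25; 11/25+14/25→1. L = 241/100 ≈ 2.4100.
L − H = 2.4100 − 2.3782 = 0.032 bits.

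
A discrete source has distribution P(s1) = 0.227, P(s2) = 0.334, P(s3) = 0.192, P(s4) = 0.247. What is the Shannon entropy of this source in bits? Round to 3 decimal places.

1.969 bits

H = −Σ pᵢ log₂ pᵢ.
−0.227·log₂(0.227) = 0.4856
−0.334·log₂(0.334) = 0.5284
−0.192·log₂(0.192) = 0.4571
−0.247·log₂(0.247) = 0.4983
Sum ≈ 1.9694 → 1.969 bits.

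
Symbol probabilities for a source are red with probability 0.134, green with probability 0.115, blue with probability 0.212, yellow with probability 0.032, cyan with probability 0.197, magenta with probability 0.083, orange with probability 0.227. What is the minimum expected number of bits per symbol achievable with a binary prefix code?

Repeatedly combine the two least-probable nodes; the expected code length is the sum of the merged weights.
merge 4/125 + 83/1000 → 23/200
merge 23/200 + 23/200 → 23/100
merge 67/500 + 197/1000 → 331/1000
merge 53/250 + 227/1000 → 439/1000
merge 23/100 + 331/1000 → 561/1000
merge 439/1000 + 561/1000 → 1
L = 23/200 + 23/100 + 331/1000 + 439/1000 + 561/1000 + 1 = 669/250 = 2.676 bits/symbol.

2.676 bits/symbol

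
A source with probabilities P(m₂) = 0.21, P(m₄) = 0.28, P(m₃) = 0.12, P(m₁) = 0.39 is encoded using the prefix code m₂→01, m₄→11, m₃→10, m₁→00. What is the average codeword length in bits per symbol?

L̄ = Σ pᵢ·ℓᵢ = 0.21·2 + 0.28·2 + 0.12·2 + 0.39·2 = 2 bits/symbol.

2 bits/symbol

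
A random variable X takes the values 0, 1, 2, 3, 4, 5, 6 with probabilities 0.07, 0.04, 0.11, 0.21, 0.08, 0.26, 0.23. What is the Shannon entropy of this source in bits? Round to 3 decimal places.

H = −Σ pᵢ log₂ pᵢ.
−0.07·log₂(0.07) = 0.2686
−0.04·log₂(0.04) = 0.1858
−0.11·log₂(0.11) = 0.3503
−0.21·log₂(0.21) = 0.4728
−0.08·log₂(0.08) = 0.2915
−0.26·log₂(0.26) = 0.5053
−0.23·log₂(0.23) = 0.4877
Sum ≈ 2.5619 → 2.562 bits.

2.562 bits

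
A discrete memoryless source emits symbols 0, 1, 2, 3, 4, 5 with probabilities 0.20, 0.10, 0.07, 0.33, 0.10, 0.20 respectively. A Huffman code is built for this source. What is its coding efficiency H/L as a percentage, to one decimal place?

97.9%

Entropy H = −Σ p log₂ p ≈ 2.3895 bits.
Huffman merges: 7/100+1/10→17/100; 1/10+17/100→27/100; 1/5+1/5→2/5; 27/100+33/100→3/5; 2/5+3/5→1. L = 61/25 ≈ 2.4400.
Efficiency = H/L = 2.3895/2.4400 = 97.9%.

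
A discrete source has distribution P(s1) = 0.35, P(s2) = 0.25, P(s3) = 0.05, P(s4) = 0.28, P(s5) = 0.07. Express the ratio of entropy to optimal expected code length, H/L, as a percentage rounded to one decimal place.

95.7%

Entropy H = −Σ p log₂ p ≈ 2.0290 bits.
Huffman merges: 1/20+7/100→3/25; 3/25+1/4→37/100; 7/25+7/20→63/100; 37/100+63/100→1. L = 53/25 ≈ 2.1200.
Efficiency = H/L = 2.0290/2.1200 = 95.7%.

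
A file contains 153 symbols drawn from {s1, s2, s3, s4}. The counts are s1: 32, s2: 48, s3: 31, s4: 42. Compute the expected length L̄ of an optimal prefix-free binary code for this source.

2 bits/symbol

Probabilities are the counts divided by 153.
Repeatedly combine the two least-probable nodes; the expected code length is the sum of the merged weights.
merge 31/153 + 32/153 → 7/17
merge 14/51 + 16/51 → 10/17
merge 7/17 + 10/17 → 1
L = 7/17 + 10/17 + 1 = 2 bits/symbol.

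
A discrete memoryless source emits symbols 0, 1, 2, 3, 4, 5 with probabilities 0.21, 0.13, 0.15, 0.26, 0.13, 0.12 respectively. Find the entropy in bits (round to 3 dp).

H = −Σ pᵢ log₂ pᵢ.
−0.21·log₂(0.21) = 0.4728
−0.13·log₂(0.13) = 0.3826
−0.15·log₂(0.15) = 0.4105
−0.26·log₂(0.26) = 0.5053
−0.13·log₂(0.13) = 0.3826
−0.12·log₂(0.12) = 0.3671
Sum ≈ 2.5210 → 2.521 bits.

2.521 bits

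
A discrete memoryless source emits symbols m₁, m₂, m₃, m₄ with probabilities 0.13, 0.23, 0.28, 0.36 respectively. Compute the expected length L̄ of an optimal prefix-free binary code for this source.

2 bits/symbol

Repeatedly combine the two least-probable nodes; the expected code length is the sum of the merged weights.
merge 13/100 + 23/100 → 9/25
merge 7/25 + 9/25 → 16/25
merge 9/25 + 16/25 → 1
L = 9/25 + 16/25 + 1 = 2 bits/symbol.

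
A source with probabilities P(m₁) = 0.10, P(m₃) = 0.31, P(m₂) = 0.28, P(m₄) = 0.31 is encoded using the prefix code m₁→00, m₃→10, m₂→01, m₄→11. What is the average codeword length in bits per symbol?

2 bits/symbol

L̄ = Σ pᵢ·ℓᵢ = 0.10·2 + 0.31·2 + 0.28·2 + 0.31·2 = 2 bits/symbol.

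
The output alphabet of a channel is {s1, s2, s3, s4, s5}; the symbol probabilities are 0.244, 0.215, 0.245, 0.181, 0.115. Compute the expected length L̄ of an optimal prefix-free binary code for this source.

2.296 bits/symbol

Repeatedly combine the two least-probable nodes; the expected code length is the sum of the merged weights.
merge 23/200 + 181/1000 → 37/125
merge 43/200 + 61/250 → 459/1000
merge 49/200 + 37/125 → 541/1000
merge 459/1000 + 541/1000 → 1
L = 37/125 + 459/1000 + 541/1000 + 1 = 287/125 = 2.296 bits/symbol.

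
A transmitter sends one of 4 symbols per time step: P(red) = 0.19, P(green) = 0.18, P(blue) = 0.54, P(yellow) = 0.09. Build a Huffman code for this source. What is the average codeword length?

Repeatedly combine the two least-probable nodes; the expected code length is the sum of the merged weights.
merge 9/100 + 9/50 → 27/100
merge 19/100 + 27/100 → 23/50
merge 23/50 + 27/50 → 1
L = 27/100 + 23/50 + 1 = 173/100 = 1.73 bits/symbol.

1.73 bits/symbol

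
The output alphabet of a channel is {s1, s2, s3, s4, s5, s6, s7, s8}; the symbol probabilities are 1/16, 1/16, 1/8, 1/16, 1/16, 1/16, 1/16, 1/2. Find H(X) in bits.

Each probability is a power of 1/2, so log₂(1/p) is an integer.
H = Σ p·log₂(1/p) = 1/16·4 + 1/16·4 + 1/8·3 + 1/16·4 + 1/16·4 + 1/16·4 + 1/16·4 + 1/2·1 = 2.375 bits.

2.375 bits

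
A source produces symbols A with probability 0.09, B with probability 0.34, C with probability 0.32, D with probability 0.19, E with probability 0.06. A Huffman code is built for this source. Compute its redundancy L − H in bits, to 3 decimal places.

0.083 bits

Entropy H = −Σ p log₂ p ≈ 2.0666 bits.
Huffman merges: 3/50+9/100→3/20; 3/20+19/100→17/50; 8/25+17/50→33/50; 17/50+33/50→1. L = 43/20 ≈ 2.1500.
L − H = 2.1500 − 2.0666 = 0.083 bits.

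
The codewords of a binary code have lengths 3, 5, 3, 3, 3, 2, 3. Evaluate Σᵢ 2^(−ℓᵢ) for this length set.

0.90625

With common denominator 2^5 = 32: Σ 2^(−ℓᵢ) = 4/32 + 1/32 + 4/32 + 4/32 + 4/32 + 8/32 + 4/32 = 29/32 = 0.90625.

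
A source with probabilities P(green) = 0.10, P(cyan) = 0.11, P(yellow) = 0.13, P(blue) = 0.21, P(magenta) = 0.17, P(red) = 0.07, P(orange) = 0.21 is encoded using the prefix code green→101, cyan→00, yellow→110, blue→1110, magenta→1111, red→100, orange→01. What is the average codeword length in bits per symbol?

3.06 bits/symbol

L̄ = Σ pᵢ·ℓᵢ = 0.10·3 + 0.11·2 + 0.13·3 + 0.21·4 + 0.17·4 + 0.07·3 + 0.21·2 = 3.06 bits/symbol.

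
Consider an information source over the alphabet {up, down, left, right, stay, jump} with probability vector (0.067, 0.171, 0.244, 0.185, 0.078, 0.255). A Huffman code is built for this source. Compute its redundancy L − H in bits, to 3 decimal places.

Entropy H = −Σ p log₂ p ≈ 2.4337 bits.
Huffman merges: 67/1000+39/500→29/200; 29/200+171/1000→79/250; 37/200+61/250→429/1000; 51/200+79/250→571/1000; 429/1000+571/1000→1. L = 2461/1000 ≈ 2.4610.
L − H = 2.4610 − 2.4337 = 0.027 bits.

0.027 bits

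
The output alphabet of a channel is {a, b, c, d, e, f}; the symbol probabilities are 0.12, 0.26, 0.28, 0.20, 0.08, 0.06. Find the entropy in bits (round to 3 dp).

2.386 bits

H = −Σ pᵢ log₂ pᵢ.
−0.12·log₂(0.12) = 0.3671
−0.26·log₂(0.26) = 0.5053
−0.28·log₂(0.28) = 0.5142
−0.20·log₂(0.20) = 0.4644
−0.08·log₂(0.08) = 0.2915
−0.06·log₂(0.06) = 0.2435
Sum ≈ 2.3860 → 2.386 bits.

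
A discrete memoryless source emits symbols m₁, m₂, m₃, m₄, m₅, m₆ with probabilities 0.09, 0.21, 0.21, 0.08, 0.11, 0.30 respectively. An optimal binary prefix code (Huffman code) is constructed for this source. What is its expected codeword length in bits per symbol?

2.45 bits/symbol

Repeatedly combine the two least-probable nodes; the expected code length is the sum of the merged weights.
merge 2/25 + 9/100 → 17/100
merge 11/100 + 17/100 → 7/25
merge 21/100 + 21/100 → 21/50
merge 7/25 + 3/10 → 29/50
merge 21/50 + 29/50 → 1
L = 17/100 + 7/25 + 21/50 + 29/50 + 1 = 49/20 = 2.45 bits/symbol.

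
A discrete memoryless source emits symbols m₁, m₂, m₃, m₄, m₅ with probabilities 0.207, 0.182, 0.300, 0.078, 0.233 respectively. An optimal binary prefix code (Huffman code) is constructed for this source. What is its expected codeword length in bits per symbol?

2.26 bits/symbol

Repeatedly combine the two least-probable nodes; the expected code length is the sum of the merged weights.
merge 39/500 + 91/500 → 13/50
merge 207/1000 + 233/1000 → 11/25
merge 13/50 + 3/10 → 14/25
merge 11/25 + 14/25 → 1
L = 13/50 + 11/25 + 14/25 + 1 = 113/50 = 2.26 bits/symbol.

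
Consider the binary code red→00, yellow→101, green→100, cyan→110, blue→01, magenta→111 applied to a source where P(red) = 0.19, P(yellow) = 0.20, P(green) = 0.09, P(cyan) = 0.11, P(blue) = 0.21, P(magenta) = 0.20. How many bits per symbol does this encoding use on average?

L̄ = Σ pᵢ·ℓᵢ = 0.19·2 + 0.20·3 + 0.09·3 + 0.11·3 + 0.21·2 + 0.20·3 = 2.6 bits/symbol.

2.6 bits/symbol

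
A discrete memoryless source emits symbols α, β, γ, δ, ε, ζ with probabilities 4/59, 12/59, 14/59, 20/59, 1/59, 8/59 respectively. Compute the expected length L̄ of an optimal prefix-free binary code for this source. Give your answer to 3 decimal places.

Repeatedly combine the two least-probable nodes; the expected code length is the sum of the merged weights.
merge 1/59 + 4/59 → 5/59
merge 5/59 + 8/59 → 13/59
merge 12/59 + 13/59 → 25/59
merge 14/59 + 20/59 → 34/59
merge 25/59 + 34/59 → 1
L = 5/59 + 13/59 + 25/59 + 34/59 + 1 = 136/59 ≈ 2.305 bits/symbol.

2.305 bits/symbol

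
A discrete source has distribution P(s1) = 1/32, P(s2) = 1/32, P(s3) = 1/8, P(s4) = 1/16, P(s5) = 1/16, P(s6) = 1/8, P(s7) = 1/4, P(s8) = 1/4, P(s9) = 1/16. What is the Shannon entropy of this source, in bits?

2.8125 bits

Each probability is a power of 1/2, so log₂(1/p) is an integer.
H = Σ p·log₂(1/p) = 1/32·5 + 1/32·5 + 1/8·3 + 1/16·4 + 1/16·4 + 1/8·3 + 1/4·2 + 1/4·2 + 1/16·4 = 2.8125 bits.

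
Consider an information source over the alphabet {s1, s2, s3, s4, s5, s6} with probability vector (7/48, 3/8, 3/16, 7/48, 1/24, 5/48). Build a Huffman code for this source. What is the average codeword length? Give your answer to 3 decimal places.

2.396 bits/symbol

Repeatedly combine the two least-probable nodes; the expected code length is the sum of the merged weights.
merge 1/24 + 5/48 → 7/48
merge 7/48 + 7/48 → 7/24
merge 7/48 + 3/16 → 1/3
merge 7/24 + 1/3 → 5/8
merge 3/8 + 5/8 → 1
L = 7/48 + 7/24 + 1/3 + 5/8 + 1 = 115/48 ≈ 2.396 bits/symbol.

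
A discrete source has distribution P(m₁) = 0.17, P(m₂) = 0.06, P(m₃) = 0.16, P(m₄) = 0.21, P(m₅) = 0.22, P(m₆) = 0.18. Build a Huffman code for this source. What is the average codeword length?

2.57 bits/symbol

Repeatedly combine the two least-probable nodes; the expected code length is the sum of the merged weights.
merge 3/50 + 4/25 → 11/50
merge 17/100 + 9/50 → 7/20
merge 21/100 + 11/50 → 43/100
merge 11/50 + 7/20 → 57/100
merge 43/100 + 57/100 → 1
L = 11/50 + 7/20 + 43/100 + 57/100 + 1 = 257/100 = 2.57 bits/symbol.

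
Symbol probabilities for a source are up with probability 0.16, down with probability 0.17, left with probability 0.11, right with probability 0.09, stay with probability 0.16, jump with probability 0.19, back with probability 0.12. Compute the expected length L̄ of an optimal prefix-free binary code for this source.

Repeatedly combine the two least-probable nodes; the expected code length is the sum of the merged weights.
merge 9/100 + 11/100 → 1/5
merge 3/25 + 4/25 → 7/25
merge 4/25 + 17/100 → 33/100
merge 19/100 + 1/5 → 39/100
merge 7/25 + 33/100 → 61/100
merge 39/100 + 61/100 → 1
L = 1/5 + 7/25 + 33/100 + 39/100 + 61/100 + 1 = 281/100 = 2.81 bits/symbol.

2.81 bits/symbol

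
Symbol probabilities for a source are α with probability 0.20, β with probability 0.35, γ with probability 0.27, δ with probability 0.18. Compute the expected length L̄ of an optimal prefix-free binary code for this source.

2 bits/symbol

Repeatedly combine the two least-probable nodes; the expected code length is the sum of the merged weights.
merge 9/50 + 1/5 → 19/50
merge 27/100 + 7/20 → 31/50
merge 19/50 + 31/50 → 1
L = 19/50 + 31/50 + 1 = 2 bits/symbol.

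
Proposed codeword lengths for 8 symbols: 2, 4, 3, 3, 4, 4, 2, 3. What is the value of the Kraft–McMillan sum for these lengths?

1.0625

With common denominator 2^4 = 16: Σ 2^(−ℓᵢ) = 4/16 + 1/16 + 2/16 + 2/16 + 1/16 + 1/16 + 4/16 + 2/16 = 17/16 = 1.0625.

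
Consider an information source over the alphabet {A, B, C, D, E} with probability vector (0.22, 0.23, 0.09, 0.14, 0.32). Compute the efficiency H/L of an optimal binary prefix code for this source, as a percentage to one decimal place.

Entropy H = −Σ p log₂ p ≈ 2.2040 bits.
Huffman merges: 9/100+7/50→23/100; 11/50+23/100→9/20; 23/100+8/25→11/20; 9/20+11/20→1. L = 223/100 ≈ 2.2300.
Efficiency = H/L = 2.2040/2.2300 = 98.8%.

98.8%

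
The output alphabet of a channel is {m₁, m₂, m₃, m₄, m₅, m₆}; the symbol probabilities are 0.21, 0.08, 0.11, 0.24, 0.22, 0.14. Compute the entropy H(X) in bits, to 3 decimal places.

H = −Σ pᵢ log₂ pᵢ.
−0.21·log₂(0.21) = 0.4728
−0.08·log₂(0.08) = 0.2915
−0.11·log₂(0.11) = 0.3503
−0.24·log₂(0.24) = 0.4941
−0.22·log₂(0.22) = 0.4806
−0.14·log₂(0.14) = 0.3971
Sum ≈ 2.4864 → 2.486 bits.

2.486 bits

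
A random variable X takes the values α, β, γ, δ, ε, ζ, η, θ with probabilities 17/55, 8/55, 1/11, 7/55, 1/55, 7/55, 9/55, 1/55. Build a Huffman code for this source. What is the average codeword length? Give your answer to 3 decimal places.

Repeatedly combine the two least-probable nodes; the expected code length is the sum of the merged weights.
merge 1/55 + 1/55 → 2/55
merge 2/55 + 1/11 → 7/55
merge 7/55 + 7/55 → 14/55
merge 7/55 + 8/55 → 3/11
merge 9/55 + 14/55 → 23/55
merge 3/11 + 17/55 → 32/55
merge 23/55 + 32/55 → 1
L = 2/55 + 7/55 + 14/55 + 3/11 + 23/55 + 32/55 + 1 = 148/55 ≈ 2.691 bits/symbol.

2.691 bits/symbol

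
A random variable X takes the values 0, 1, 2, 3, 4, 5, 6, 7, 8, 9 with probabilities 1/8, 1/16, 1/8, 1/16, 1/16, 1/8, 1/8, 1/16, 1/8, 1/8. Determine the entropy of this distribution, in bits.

Each probability is a power of 1/2, so log₂(1/p) is an integer.
H = Σ p·log₂(1/p) = 1/8·3 + 1/16·4 + 1/8·3 + 1/16·4 + 1/16·4 + 1/8·3 + 1/8·3 + 1/16·4 + 1/8·3 + 1/8·3 = 3.25 bits.

3.25 bits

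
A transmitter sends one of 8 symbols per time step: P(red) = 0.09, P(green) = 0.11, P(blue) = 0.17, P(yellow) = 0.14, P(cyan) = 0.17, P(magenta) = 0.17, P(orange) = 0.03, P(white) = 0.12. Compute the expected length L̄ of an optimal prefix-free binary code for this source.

Repeatedly combine the two least-probable nodes; the expected code length is the sum of the merged weights.
merge 3/100 + 9/100 → 3/25
merge 11/100 + 3/25 → 23/100
merge 3/25 + 7/50 → 13/50
merge 17/100 + 17/100 → 17/50
merge 17/100 + 23/100 → 2/5
merge 13/50 + 17/50 → 3/5
merge 2/5 + 3/5 → 1
L = 3/25 + 23/100 + 13/50 + 17/50 + 2/5 + 3/5 + 1 = 59/20 = 2.95 bits/symbol.

2.95 bits/symbol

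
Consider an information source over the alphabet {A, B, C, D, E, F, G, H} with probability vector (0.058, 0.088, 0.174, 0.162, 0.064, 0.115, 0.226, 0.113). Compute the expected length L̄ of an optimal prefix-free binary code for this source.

2.896 bits/symbol

Repeatedly combine the two least-probable nodes; the expected code length is the sum of the merged weights.
merge 29/500 + 8/125 → 61/500
merge 11/125 + 113/1000 → 201/1000
merge 23/200 + 61/500 → 237/1000
merge 81/500 + 87/500 → 42/125
merge 201/1000 + 113/500 → 427/1000
merge 237/1000 + 42/125 → 573/1000
merge 427/1000 + 573/1000 → 1
L = 61/500 + 201/1000 + 237/1000 + 42/125 + 427/1000 + 573/1000 + 1 = 362/125 = 2.896 bits/symbol.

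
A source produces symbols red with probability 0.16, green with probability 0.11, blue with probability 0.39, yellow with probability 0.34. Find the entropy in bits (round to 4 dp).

1.8323 bits

H = −Σ pᵢ log₂ pᵢ.
−0.16·log₂(0.16) = 0.4230
−0.11·log₂(0.11) = 0.3503
−0.39·log₂(0.39) = 0.5298
−0.34·log₂(0.34) = 0.5292
Sum ≈ 1.8323 → 1.8323 bits.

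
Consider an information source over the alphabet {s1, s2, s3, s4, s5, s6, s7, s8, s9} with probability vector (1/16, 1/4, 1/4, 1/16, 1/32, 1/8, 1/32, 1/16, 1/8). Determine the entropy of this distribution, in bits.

2.8125 bits

Each probability is a power of 1/2, so log₂(1/p) is an integer.
H = Σ p·log₂(1/p) = 1/16·4 + 1/4·2 + 1/4·2 + 1/16·4 + 1/32·5 + 1/8·3 + 1/32·5 + 1/16·4 + 1/8·3 = 2.8125 bits.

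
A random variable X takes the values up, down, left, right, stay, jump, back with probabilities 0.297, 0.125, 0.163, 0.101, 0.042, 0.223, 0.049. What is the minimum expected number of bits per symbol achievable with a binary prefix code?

2.571 bits/symbol

Repeatedly combine the two least-probable nodes; the expected code length is the sum of the merged weights.
merge 21/500 + 49/1000 → 91/1000
merge 91/1000 + 101/1000 → 24/125
merge 1/8 + 163/1000 → 36/125
merge 24/125 + 223/1000 → 83/200
merge 36/125 + 297/1000 → 117/200
merge 83/200 + 117/200 → 1
L = 91/1000 + 24/125 + 36/125 + 83/200 + 117/200 + 1 = 2571/1000 = 2.571 bits/symbol.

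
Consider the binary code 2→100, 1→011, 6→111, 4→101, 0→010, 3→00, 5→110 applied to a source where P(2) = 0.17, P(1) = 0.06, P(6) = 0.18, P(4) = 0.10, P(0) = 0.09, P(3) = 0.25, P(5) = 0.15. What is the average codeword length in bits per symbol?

2.75 bits/symbol

L̄ = Σ pᵢ·ℓᵢ = 0.17·3 + 0.06·3 + 0.18·3 + 0.10·3 + 0.09·3 + 0.25·2 + 0.15·3 = 2.75 bits/symbol.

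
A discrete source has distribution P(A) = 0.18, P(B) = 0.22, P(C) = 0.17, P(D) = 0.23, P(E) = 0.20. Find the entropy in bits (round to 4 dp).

2.3125 bits

H = −Σ pᵢ log₂ pᵢ.
−0.18·log₂(0.18) = 0.4453
−0.22·log₂(0.22) = 0.4806
−0.17·log₂(0.17) = 0.4346
−0.23·log₂(0.23) = 0.4877
−0.20·log₂(0.20) = 0.4644
Sum ≈ 2.3125 → 2.3125 bits.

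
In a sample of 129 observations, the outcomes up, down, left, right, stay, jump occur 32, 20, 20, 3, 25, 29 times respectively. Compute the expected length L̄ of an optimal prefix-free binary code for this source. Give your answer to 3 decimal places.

2.512 bits/symbol

Probabilities are the counts divided by 129.
Repeatedly combine the two least-probable nodes; the expected code length is the sum of the merged weights.
merge 1/43 + 20/129 → 23/129
merge 20/129 + 23/129 → 1/3
merge 25/129 + 29/129 → 18/43
merge 32/129 + 1/3 → 25/43
merge 18/43 + 25/43 → 1
L = 23/129 + 1/3 + 18/43 + 25/43 + 1 = 108/43 ≈ 2.512 bits/symbol.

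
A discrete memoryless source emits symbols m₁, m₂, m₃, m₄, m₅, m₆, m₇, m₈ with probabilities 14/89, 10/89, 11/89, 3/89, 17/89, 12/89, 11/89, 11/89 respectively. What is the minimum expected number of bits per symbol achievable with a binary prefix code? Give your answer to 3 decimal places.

Repeatedly combine the two least-probable nodes; the expected code length is the sum of the merged weights.
merge 3/89 + 10/89 → 13/89
merge 11/89 + 11/89 → 22/89
merge 11/89 + 12/89 → 23/89
merge 13/89 + 14/89 → 27/89
merge 17/89 + 22/89 → 39/89
merge 23/89 + 27/89 → 50/89
merge 39/89 + 50/89 → 1
L = 13/89 + 22/89 + 23/89 + 27/89 + 39/89 + 50/89 + 1 = 263/89 ≈ 2.955 bits/symbol.

2.955 bits/symbol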